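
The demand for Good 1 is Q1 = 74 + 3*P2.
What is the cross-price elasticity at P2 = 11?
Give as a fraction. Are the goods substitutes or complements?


dQ1/dP2 = 3
At P2 = 11: Q1 = 74 + 3*11 = 107
Exy = (dQ1/dP2)(P2/Q1) = 3 * 11 / 107 = 33/107
Since Exy > 0, the goods are substitutes.

33/107 (substitutes)


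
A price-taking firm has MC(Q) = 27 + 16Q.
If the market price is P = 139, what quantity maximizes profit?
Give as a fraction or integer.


In perfect competition, profit is maximized where P = MC.
139 = 27 + 16Q
112 = 16Q
Q* = 112/16 = 7

7


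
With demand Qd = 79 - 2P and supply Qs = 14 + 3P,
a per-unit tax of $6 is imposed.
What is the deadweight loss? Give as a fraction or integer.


Pre-tax equilibrium quantity: Q* = 53
Post-tax equilibrium quantity: Q_tax = 229/5
Reduction in quantity: Q* - Q_tax = 36/5
DWL = (1/2) * tax * (Q* - Q_tax)
DWL = (1/2) * 6 * 36/5 = 108/5

108/5


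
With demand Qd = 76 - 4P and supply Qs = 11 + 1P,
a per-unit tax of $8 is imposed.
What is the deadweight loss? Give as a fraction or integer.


Pre-tax equilibrium quantity: Q* = 24
Post-tax equilibrium quantity: Q_tax = 88/5
Reduction in quantity: Q* - Q_tax = 32/5
DWL = (1/2) * tax * (Q* - Q_tax)
DWL = (1/2) * 8 * 32/5 = 128/5

128/5


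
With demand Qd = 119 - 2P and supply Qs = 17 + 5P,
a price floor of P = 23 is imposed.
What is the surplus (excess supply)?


At P = 23:
Qd = 119 - 2*23 = 73
Qs = 17 + 5*23 = 132
Surplus = Qs - Qd = 132 - 73 = 59

59


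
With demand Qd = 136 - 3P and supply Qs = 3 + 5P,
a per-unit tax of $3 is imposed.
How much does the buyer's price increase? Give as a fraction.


With a per-unit tax, the buyer's price increase depends on relative slopes.
Supply slope: d = 5, Demand slope: b = 3
Buyer's price increase = d * tax / (b + d)
= 5 * 3 / (3 + 5)
= 15 / 8 = 15/8

15/8


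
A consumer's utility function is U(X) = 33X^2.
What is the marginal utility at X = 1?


MU = dU/dX = 33*2*X^(2-1)
MU = 66*X^1
At X = 1:
MU = 66 * 1^1
MU = 66 * 1 = 66

66


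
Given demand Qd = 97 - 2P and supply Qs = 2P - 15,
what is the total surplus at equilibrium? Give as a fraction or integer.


Find equilibrium: 97 - 2P = 2P - 15
97 + 15 = 4P
P* = 112/4 = 28
Q* = 2*28 - 15 = 41
Inverse demand: P = 97/2 - Q/2, so P_max = 97/2
Inverse supply: P = 15/2 + Q/2, so P_min = 15/2
CS = (1/2) * 41 * (97/2 - 28) = 1681/4
PS = (1/2) * 41 * (28 - 15/2) = 1681/4
TS = CS + PS = 1681/4 + 1681/4 = 1681/2

1681/2


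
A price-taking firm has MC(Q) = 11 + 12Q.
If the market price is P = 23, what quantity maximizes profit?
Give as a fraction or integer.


In perfect competition, profit is maximized where P = MC.
23 = 11 + 12Q
12 = 12Q
Q* = 12/12 = 1

1


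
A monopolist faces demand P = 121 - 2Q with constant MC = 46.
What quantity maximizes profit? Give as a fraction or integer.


TR = P*Q = (121 - 2Q)Q = 121Q - 2Q^2
MR = dTR/dQ = 121 - 4Q
Set MR = MC:
121 - 4Q = 46
75 = 4Q
Q* = 75/4 = 75/4

75/4


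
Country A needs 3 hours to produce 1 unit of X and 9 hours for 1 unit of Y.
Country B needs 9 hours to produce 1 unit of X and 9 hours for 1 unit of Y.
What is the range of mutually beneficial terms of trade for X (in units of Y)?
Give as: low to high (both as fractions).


Opportunity cost of X for Country A = hours_X / hours_Y = 3/9 = 1/3 units of Y
Opportunity cost of X for Country B = hours_X / hours_Y = 9/9 = 1 units of Y
Terms of trade must be between the two opportunity costs.
Range: 1/3 to 1

1/3 to 1


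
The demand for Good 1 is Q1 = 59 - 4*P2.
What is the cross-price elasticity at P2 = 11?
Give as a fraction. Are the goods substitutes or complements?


dQ1/dP2 = -4
At P2 = 11: Q1 = 59 - 4*11 = 15
Exy = (dQ1/dP2)(P2/Q1) = -4 * 11 / 15 = -44/15
Since Exy < 0, the goods are complements.

-44/15 (complements)


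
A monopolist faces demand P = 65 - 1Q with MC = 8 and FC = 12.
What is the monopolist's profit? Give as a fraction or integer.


MR = MC: 65 - 2Q = 8
Q* = 57/2
P* = 65 - 1*57/2 = 73/2
Profit = (P* - MC)*Q* - FC
= (73/2 - 8)*57/2 - 12
= 57/2*57/2 - 12
= 3249/4 - 12 = 3201/4

3201/4


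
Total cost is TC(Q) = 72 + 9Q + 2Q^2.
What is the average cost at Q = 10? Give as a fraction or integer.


TC(10) = 72 + 9*10 + 2*10^2
TC(10) = 72 + 90 + 200 = 362
AC = TC/Q = 362/10 = 181/5

181/5


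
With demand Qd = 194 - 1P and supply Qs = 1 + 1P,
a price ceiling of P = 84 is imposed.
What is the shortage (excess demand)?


At P = 84:
Qd = 194 - 1*84 = 110
Qs = 1 + 1*84 = 85
Shortage = Qd - Qs = 110 - 85 = 25

25


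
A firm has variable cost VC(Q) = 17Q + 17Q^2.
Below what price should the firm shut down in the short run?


AVC(Q) = VC(Q)/Q = 17 + 17Q
AVC is increasing in Q, so minimum AVC is at Q -> 0+.
Min AVC = 17
The firm should shut down if P < 17.

17


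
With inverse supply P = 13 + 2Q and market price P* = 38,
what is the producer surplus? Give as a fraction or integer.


Minimum supply price (at Q=0): P_min = 13
Quantity supplied at P* = 38:
Q* = (38 - 13)/2 = 25/2
PS = (1/2) * Q* * (P* - P_min)
PS = (1/2) * 25/2 * (38 - 13)
PS = (1/2) * 25/2 * 25 = 625/4

625/4


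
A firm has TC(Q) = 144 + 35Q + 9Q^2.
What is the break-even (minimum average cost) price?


AC(Q) = 144/Q + 35 + 9Q
To minimize: dAC/dQ = -144/Q^2 + 9 = 0
Q^2 = 144/9 = 16
Q* = 4
Min AC = 144/4 + 35 + 9*4
Min AC = 36 + 35 + 36 = 107

107


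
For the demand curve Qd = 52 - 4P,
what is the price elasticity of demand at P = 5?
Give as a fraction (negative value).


dQ/dP = -4
At P = 5: Q = 52 - 4*5 = 32
E = (dQ/dP)(P/Q) = (-4)(5/32) = -5/8

-5/8


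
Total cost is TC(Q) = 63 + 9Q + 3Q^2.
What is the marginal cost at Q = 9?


MC = dTC/dQ = 9 + 2*3*Q
At Q = 9:
MC = 9 + 6*9
MC = 9 + 54 = 63

63


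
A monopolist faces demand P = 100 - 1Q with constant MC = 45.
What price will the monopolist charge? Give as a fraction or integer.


MR = 100 - 2Q
Set MR = MC: 100 - 2Q = 45
Q* = 55/2
Substitute into demand:
P* = 100 - 1*55/2 = 145/2

145/2


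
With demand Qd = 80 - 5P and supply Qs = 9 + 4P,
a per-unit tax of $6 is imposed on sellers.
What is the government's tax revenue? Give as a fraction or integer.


With tax on sellers, new supply: Qs' = 9 + 4(P - 6)
= 4P - 15
New equilibrium quantity:
Q_new = 245/9
Tax revenue = tax * Q_new = 6 * 245/9 = 490/3

490/3


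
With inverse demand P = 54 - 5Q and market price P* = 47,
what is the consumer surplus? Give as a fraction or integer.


Maximum willingness to pay (at Q=0): P_max = 54
Quantity demanded at P* = 47:
Q* = (54 - 47)/5 = 7/5
CS = (1/2) * Q* * (P_max - P*)
CS = (1/2) * 7/5 * (54 - 47)
CS = (1/2) * 7/5 * 7 = 49/10

49/10


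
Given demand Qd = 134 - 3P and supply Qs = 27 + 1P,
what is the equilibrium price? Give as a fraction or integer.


At equilibrium, Qd = Qs.
134 - 3P = 27 + 1P
134 - 27 = 3P + 1P
107 = 4P
P* = 107/4 = 107/4

107/4


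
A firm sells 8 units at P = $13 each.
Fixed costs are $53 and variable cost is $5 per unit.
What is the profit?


Total Revenue = P * Q = 13 * 8 = $104
Total Cost = FC + VC*Q = 53 + 5*8 = $93
Profit = TR - TC = 104 - 93 = $11

$11


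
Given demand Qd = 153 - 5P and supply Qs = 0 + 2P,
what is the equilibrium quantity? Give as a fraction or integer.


First find equilibrium price:
153 - 5P = 0 + 2P
P* = 153/7 = 153/7
Then substitute into demand:
Q* = 153 - 5 * 153/7 = 306/7

306/7


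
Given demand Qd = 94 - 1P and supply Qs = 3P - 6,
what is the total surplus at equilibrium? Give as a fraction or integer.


Find equilibrium: 94 - 1P = 3P - 6
94 + 6 = 4P
P* = 100/4 = 25
Q* = 3*25 - 6 = 69
Inverse demand: P = 94 - Q/1, so P_max = 94
Inverse supply: P = 2 + Q/3, so P_min = 2
CS = (1/2) * 69 * (94 - 25) = 4761/2
PS = (1/2) * 69 * (25 - 2) = 1587/2
TS = CS + PS = 4761/2 + 1587/2 = 3174

3174


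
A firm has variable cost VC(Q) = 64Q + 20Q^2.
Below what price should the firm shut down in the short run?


AVC(Q) = VC(Q)/Q = 64 + 20Q
AVC is increasing in Q, so minimum AVC is at Q -> 0+.
Min AVC = 64
The firm should shut down if P < 64.

64


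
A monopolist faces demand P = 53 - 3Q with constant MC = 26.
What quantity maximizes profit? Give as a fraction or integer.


TR = P*Q = (53 - 3Q)Q = 53Q - 3Q^2
MR = dTR/dQ = 53 - 6Q
Set MR = MC:
53 - 6Q = 26
27 = 6Q
Q* = 27/6 = 9/2

9/2


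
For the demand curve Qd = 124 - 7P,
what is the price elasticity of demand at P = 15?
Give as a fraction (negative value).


dQ/dP = -7
At P = 15: Q = 124 - 7*15 = 19
E = (dQ/dP)(P/Q) = (-7)(15/19) = -105/19

-105/19


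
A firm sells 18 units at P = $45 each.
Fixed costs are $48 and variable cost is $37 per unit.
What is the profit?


Total Revenue = P * Q = 45 * 18 = $810
Total Cost = FC + VC*Q = 48 + 37*18 = $714
Profit = TR - TC = 810 - 714 = $96

$96


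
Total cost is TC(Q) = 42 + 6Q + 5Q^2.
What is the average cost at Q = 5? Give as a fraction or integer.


TC(5) = 42 + 6*5 + 5*5^2
TC(5) = 42 + 30 + 125 = 197
AC = TC/Q = 197/5 = 197/5

197/5


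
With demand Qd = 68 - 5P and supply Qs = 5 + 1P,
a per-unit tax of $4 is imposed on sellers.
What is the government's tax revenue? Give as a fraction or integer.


With tax on sellers, new supply: Qs' = 5 + 1(P - 4)
= 1 + 1P
New equilibrium quantity:
Q_new = 73/6
Tax revenue = tax * Q_new = 4 * 73/6 = 146/3

146/3


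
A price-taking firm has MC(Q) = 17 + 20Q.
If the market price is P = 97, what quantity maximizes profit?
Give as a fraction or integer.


In perfect competition, profit is maximized where P = MC.
97 = 17 + 20Q
80 = 20Q
Q* = 80/20 = 4

4


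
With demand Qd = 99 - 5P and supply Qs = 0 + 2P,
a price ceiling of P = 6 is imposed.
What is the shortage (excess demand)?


At P = 6:
Qd = 99 - 5*6 = 69
Qs = 0 + 2*6 = 12
Shortage = Qd - Qs = 69 - 12 = 57

57


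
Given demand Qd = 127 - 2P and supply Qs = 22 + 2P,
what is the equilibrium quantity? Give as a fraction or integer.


First find equilibrium price:
127 - 2P = 22 + 2P
P* = 105/4 = 105/4
Then substitute into demand:
Q* = 127 - 2 * 105/4 = 149/2

149/2


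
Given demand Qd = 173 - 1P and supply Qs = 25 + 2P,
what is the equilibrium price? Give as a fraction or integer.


At equilibrium, Qd = Qs.
173 - 1P = 25 + 2P
173 - 25 = 1P + 2P
148 = 3P
P* = 148/3 = 148/3

148/3


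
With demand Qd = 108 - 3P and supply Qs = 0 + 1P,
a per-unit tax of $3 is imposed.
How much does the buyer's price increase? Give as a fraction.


With a per-unit tax, the buyer's price increase depends on relative slopes.
Supply slope: d = 1, Demand slope: b = 3
Buyer's price increase = d * tax / (b + d)
= 1 * 3 / (3 + 1)
= 3 / 4 = 3/4

3/4


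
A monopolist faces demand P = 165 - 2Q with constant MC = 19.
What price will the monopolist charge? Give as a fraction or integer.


MR = 165 - 4Q
Set MR = MC: 165 - 4Q = 19
Q* = 73/2
Substitute into demand:
P* = 165 - 2*73/2 = 92

92


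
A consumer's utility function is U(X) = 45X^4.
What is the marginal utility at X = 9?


MU = dU/dX = 45*4*X^(4-1)
MU = 180*X^3
At X = 9:
MU = 180 * 9^3
MU = 180 * 729 = 131220

131220


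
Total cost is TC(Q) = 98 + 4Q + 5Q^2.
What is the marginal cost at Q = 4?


MC = dTC/dQ = 4 + 2*5*Q
At Q = 4:
MC = 4 + 10*4
MC = 4 + 40 = 44

44


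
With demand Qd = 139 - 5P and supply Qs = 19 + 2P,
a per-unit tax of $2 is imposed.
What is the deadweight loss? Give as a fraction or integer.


Pre-tax equilibrium quantity: Q* = 373/7
Post-tax equilibrium quantity: Q_tax = 353/7
Reduction in quantity: Q* - Q_tax = 20/7
DWL = (1/2) * tax * (Q* - Q_tax)
DWL = (1/2) * 2 * 20/7 = 20/7

20/7


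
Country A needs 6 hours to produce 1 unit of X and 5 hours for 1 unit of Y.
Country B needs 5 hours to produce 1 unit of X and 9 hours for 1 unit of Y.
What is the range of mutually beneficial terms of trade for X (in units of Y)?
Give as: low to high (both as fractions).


Opportunity cost of X for Country A = hours_X / hours_Y = 6/5 = 6/5 units of Y
Opportunity cost of X for Country B = hours_X / hours_Y = 5/9 = 5/9 units of Y
Terms of trade must be between the two opportunity costs.
Range: 5/9 to 6/5

5/9 to 6/5


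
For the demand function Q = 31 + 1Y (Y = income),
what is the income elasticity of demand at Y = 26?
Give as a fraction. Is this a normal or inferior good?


dQ/dY = 1
At Y = 26: Q = 31 + 1*26 = 57
Ey = (dQ/dY)(Y/Q) = 1 * 26 / 57 = 26/57
Since Ey > 0, this is a normal good.

26/57 (normal good)


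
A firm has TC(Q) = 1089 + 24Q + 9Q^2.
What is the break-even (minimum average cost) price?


AC(Q) = 1089/Q + 24 + 9Q
To minimize: dAC/dQ = -1089/Q^2 + 9 = 0
Q^2 = 1089/9 = 121
Q* = 11
Min AC = 1089/11 + 24 + 9*11
Min AC = 99 + 24 + 99 = 222

222


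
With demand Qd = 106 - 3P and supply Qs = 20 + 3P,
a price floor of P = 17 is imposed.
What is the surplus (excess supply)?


At P = 17:
Qd = 106 - 3*17 = 55
Qs = 20 + 3*17 = 71
Surplus = Qs - Qd = 71 - 55 = 16

16


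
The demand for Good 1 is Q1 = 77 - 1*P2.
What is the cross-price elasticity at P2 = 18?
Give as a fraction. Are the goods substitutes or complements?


dQ1/dP2 = -1
At P2 = 18: Q1 = 77 - 1*18 = 59
Exy = (dQ1/dP2)(P2/Q1) = -1 * 18 / 59 = -18/59
Since Exy < 0, the goods are complements.

-18/59 (complements)


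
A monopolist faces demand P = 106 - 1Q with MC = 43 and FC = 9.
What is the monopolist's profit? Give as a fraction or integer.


MR = MC: 106 - 2Q = 43
Q* = 63/2
P* = 106 - 1*63/2 = 149/2
Profit = (P* - MC)*Q* - FC
= (149/2 - 43)*63/2 - 9
= 63/2*63/2 - 9
= 3969/4 - 9 = 3933/4

3933/4


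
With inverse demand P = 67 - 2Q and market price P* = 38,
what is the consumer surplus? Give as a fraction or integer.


Maximum willingness to pay (at Q=0): P_max = 67
Quantity demanded at P* = 38:
Q* = (67 - 38)/2 = 29/2
CS = (1/2) * Q* * (P_max - P*)
CS = (1/2) * 29/2 * (67 - 38)
CS = (1/2) * 29/2 * 29 = 841/4

841/4


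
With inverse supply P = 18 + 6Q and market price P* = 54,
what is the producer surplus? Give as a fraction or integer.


Minimum supply price (at Q=0): P_min = 18
Quantity supplied at P* = 54:
Q* = (54 - 18)/6 = 6
PS = (1/2) * Q* * (P* - P_min)
PS = (1/2) * 6 * (54 - 18)
PS = (1/2) * 6 * 36 = 108

108


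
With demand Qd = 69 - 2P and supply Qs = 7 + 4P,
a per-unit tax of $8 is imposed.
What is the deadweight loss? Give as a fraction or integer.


Pre-tax equilibrium quantity: Q* = 145/3
Post-tax equilibrium quantity: Q_tax = 113/3
Reduction in quantity: Q* - Q_tax = 32/3
DWL = (1/2) * tax * (Q* - Q_tax)
DWL = (1/2) * 8 * 32/3 = 128/3

128/3


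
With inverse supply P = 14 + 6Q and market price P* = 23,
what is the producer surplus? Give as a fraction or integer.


Minimum supply price (at Q=0): P_min = 14
Quantity supplied at P* = 23:
Q* = (23 - 14)/6 = 3/2
PS = (1/2) * Q* * (P* - P_min)
PS = (1/2) * 3/2 * (23 - 14)
PS = (1/2) * 3/2 * 9 = 27/4

27/4


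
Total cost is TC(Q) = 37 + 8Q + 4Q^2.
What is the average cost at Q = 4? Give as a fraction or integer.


TC(4) = 37 + 8*4 + 4*4^2
TC(4) = 37 + 32 + 64 = 133
AC = TC/Q = 133/4 = 133/4

133/4


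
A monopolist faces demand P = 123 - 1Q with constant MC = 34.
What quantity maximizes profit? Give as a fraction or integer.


TR = P*Q = (123 - 1Q)Q = 123Q - 1Q^2
MR = dTR/dQ = 123 - 2Q
Set MR = MC:
123 - 2Q = 34
89 = 2Q
Q* = 89/2 = 89/2

89/2


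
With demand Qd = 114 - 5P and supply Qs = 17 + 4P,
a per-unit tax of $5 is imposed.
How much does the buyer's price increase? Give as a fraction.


With a per-unit tax, the buyer's price increase depends on relative slopes.
Supply slope: d = 4, Demand slope: b = 5
Buyer's price increase = d * tax / (b + d)
= 4 * 5 / (5 + 4)
= 20 / 9 = 20/9

20/9


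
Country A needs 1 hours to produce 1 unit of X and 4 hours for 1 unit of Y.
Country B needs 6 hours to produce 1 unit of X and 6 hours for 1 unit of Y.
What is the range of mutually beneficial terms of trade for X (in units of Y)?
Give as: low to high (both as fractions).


Opportunity cost of X for Country A = hours_X / hours_Y = 1/4 = 1/4 units of Y
Opportunity cost of X for Country B = hours_X / hours_Y = 6/6 = 1 units of Y
Terms of trade must be between the two opportunity costs.
Range: 1/4 to 1

1/4 to 1


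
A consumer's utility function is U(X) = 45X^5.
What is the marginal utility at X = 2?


MU = dU/dX = 45*5*X^(5-1)
MU = 225*X^4
At X = 2:
MU = 225 * 2^4
MU = 225 * 16 = 3600

3600


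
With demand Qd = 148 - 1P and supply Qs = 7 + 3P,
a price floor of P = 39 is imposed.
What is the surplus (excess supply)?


At P = 39:
Qd = 148 - 1*39 = 109
Qs = 7 + 3*39 = 124
Surplus = Qs - Qd = 124 - 109 = 15

15


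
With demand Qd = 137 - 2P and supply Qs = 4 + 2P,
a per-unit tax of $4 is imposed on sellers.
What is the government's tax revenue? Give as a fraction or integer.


With tax on sellers, new supply: Qs' = 4 + 2(P - 4)
= 2P - 4
New equilibrium quantity:
Q_new = 133/2
Tax revenue = tax * Q_new = 4 * 133/2 = 266

266


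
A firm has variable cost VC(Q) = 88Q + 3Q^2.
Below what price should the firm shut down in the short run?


AVC(Q) = VC(Q)/Q = 88 + 3Q
AVC is increasing in Q, so minimum AVC is at Q -> 0+.
Min AVC = 88
The firm should shut down if P < 88.

88


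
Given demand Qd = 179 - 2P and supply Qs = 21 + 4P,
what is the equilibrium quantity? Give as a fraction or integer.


First find equilibrium price:
179 - 2P = 21 + 4P
P* = 158/6 = 79/3
Then substitute into demand:
Q* = 179 - 2 * 79/3 = 379/3

379/3


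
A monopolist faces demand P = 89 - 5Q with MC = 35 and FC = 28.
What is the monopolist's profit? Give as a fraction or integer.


MR = MC: 89 - 10Q = 35
Q* = 27/5
P* = 89 - 5*27/5 = 62
Profit = (P* - MC)*Q* - FC
= (62 - 35)*27/5 - 28
= 27*27/5 - 28
= 729/5 - 28 = 589/5

589/5


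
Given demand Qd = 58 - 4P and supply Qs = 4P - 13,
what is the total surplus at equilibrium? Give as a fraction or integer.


Find equilibrium: 58 - 4P = 4P - 13
58 + 13 = 8P
P* = 71/8 = 71/8
Q* = 4*71/8 - 13 = 45/2
Inverse demand: P = 29/2 - Q/4, so P_max = 29/2
Inverse supply: P = 13/4 + Q/4, so P_min = 13/4
CS = (1/2) * 45/2 * (29/2 - 71/8) = 2025/32
PS = (1/2) * 45/2 * (71/8 - 13/4) = 2025/32
TS = CS + PS = 2025/32 + 2025/32 = 2025/16

2025/16


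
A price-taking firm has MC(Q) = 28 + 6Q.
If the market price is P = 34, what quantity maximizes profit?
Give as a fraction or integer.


In perfect competition, profit is maximized where P = MC.
34 = 28 + 6Q
6 = 6Q
Q* = 6/6 = 1

1


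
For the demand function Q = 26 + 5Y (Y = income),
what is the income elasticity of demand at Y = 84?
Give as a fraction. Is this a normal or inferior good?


dQ/dY = 5
At Y = 84: Q = 26 + 5*84 = 446
Ey = (dQ/dY)(Y/Q) = 5 * 84 / 446 = 210/223
Since Ey > 0, this is a normal good.

210/223 (normal good)


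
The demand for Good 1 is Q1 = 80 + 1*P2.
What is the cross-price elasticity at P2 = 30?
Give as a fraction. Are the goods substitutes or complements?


dQ1/dP2 = 1
At P2 = 30: Q1 = 80 + 1*30 = 110
Exy = (dQ1/dP2)(P2/Q1) = 1 * 30 / 110 = 3/11
Since Exy > 0, the goods are substitutes.

3/11 (substitutes)


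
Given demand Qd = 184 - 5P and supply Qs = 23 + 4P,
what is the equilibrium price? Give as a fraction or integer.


At equilibrium, Qd = Qs.
184 - 5P = 23 + 4P
184 - 23 = 5P + 4P
161 = 9P
P* = 161/9 = 161/9

161/9


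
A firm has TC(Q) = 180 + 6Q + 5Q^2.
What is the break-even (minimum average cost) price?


AC(Q) = 180/Q + 6 + 5Q
To minimize: dAC/dQ = -180/Q^2 + 5 = 0
Q^2 = 180/5 = 36
Q* = 6
Min AC = 180/6 + 6 + 5*6
Min AC = 30 + 6 + 30 = 66

66


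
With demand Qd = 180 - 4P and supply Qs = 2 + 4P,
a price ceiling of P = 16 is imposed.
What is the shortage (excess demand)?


At P = 16:
Qd = 180 - 4*16 = 116
Qs = 2 + 4*16 = 66
Shortage = Qd - Qs = 116 - 66 = 50

50


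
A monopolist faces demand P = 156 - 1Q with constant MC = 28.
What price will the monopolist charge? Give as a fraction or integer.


MR = 156 - 2Q
Set MR = MC: 156 - 2Q = 28
Q* = 64
Substitute into demand:
P* = 156 - 1*64 = 92

92


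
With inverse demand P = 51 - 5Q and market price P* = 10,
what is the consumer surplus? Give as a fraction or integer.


Maximum willingness to pay (at Q=0): P_max = 51
Quantity demanded at P* = 10:
Q* = (51 - 10)/5 = 41/5
CS = (1/2) * Q* * (P_max - P*)
CS = (1/2) * 41/5 * (51 - 10)
CS = (1/2) * 41/5 * 41 = 1681/10

1681/10


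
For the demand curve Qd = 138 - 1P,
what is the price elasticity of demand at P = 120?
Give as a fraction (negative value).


dQ/dP = -1
At P = 120: Q = 138 - 1*120 = 18
E = (dQ/dP)(P/Q) = (-1)(120/18) = -20/3

-20/3


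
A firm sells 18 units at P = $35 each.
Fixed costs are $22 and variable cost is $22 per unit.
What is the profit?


Total Revenue = P * Q = 35 * 18 = $630
Total Cost = FC + VC*Q = 22 + 22*18 = $418
Profit = TR - TC = 630 - 418 = $212

$212


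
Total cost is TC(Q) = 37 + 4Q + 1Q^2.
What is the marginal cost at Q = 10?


MC = dTC/dQ = 4 + 2*1*Q
At Q = 10:
MC = 4 + 2*10
MC = 4 + 20 = 24

24


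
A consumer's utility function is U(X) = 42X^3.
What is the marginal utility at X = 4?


MU = dU/dX = 42*3*X^(3-1)
MU = 126*X^2
At X = 4:
MU = 126 * 4^2
MU = 126 * 16 = 2016

2016


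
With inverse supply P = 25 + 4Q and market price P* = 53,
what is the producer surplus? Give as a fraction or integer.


Minimum supply price (at Q=0): P_min = 25
Quantity supplied at P* = 53:
Q* = (53 - 25)/4 = 7
PS = (1/2) * Q* * (P* - P_min)
PS = (1/2) * 7 * (53 - 25)
PS = (1/2) * 7 * 28 = 98

98


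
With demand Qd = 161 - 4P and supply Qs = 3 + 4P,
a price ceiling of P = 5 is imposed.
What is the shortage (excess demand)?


At P = 5:
Qd = 161 - 4*5 = 141
Qs = 3 + 4*5 = 23
Shortage = Qd - Qs = 141 - 23 = 118

118


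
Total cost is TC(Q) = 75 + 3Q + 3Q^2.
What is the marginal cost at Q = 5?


MC = dTC/dQ = 3 + 2*3*Q
At Q = 5:
MC = 3 + 6*5
MC = 3 + 30 = 33

33


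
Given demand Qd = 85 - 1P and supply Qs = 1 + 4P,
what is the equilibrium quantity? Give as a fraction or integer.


First find equilibrium price:
85 - 1P = 1 + 4P
P* = 84/5 = 84/5
Then substitute into demand:
Q* = 85 - 1 * 84/5 = 341/5

341/5


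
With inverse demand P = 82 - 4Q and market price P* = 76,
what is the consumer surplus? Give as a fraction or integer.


Maximum willingness to pay (at Q=0): P_max = 82
Quantity demanded at P* = 76:
Q* = (82 - 76)/4 = 3/2
CS = (1/2) * Q* * (P_max - P*)
CS = (1/2) * 3/2 * (82 - 76)
CS = (1/2) * 3/2 * 6 = 9/2

9/2


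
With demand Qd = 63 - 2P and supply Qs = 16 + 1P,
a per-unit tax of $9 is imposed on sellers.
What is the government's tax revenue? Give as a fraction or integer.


With tax on sellers, new supply: Qs' = 16 + 1(P - 9)
= 7 + 1P
New equilibrium quantity:
Q_new = 77/3
Tax revenue = tax * Q_new = 9 * 77/3 = 231

231


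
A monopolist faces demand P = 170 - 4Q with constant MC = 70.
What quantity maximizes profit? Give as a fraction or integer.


TR = P*Q = (170 - 4Q)Q = 170Q - 4Q^2
MR = dTR/dQ = 170 - 8Q
Set MR = MC:
170 - 8Q = 70
100 = 8Q
Q* = 100/8 = 25/2

25/2


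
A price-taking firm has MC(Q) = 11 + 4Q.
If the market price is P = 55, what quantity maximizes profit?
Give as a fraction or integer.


In perfect competition, profit is maximized where P = MC.
55 = 11 + 4Q
44 = 4Q
Q* = 44/4 = 11

11


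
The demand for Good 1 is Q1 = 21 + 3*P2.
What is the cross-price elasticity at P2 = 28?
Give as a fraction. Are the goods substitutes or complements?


dQ1/dP2 = 3
At P2 = 28: Q1 = 21 + 3*28 = 105
Exy = (dQ1/dP2)(P2/Q1) = 3 * 28 / 105 = 4/5
Since Exy > 0, the goods are substitutes.

4/5 (substitutes)


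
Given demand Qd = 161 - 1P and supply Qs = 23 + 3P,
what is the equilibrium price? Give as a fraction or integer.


At equilibrium, Qd = Qs.
161 - 1P = 23 + 3P
161 - 23 = 1P + 3P
138 = 4P
P* = 138/4 = 69/2

69/2


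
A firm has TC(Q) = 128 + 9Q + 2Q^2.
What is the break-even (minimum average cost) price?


AC(Q) = 128/Q + 9 + 2Q
To minimize: dAC/dQ = -128/Q^2 + 2 = 0
Q^2 = 128/2 = 64
Q* = 8
Min AC = 128/8 + 9 + 2*8
Min AC = 16 + 9 + 16 = 41

41


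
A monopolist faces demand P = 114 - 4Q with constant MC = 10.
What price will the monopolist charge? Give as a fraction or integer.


MR = 114 - 8Q
Set MR = MC: 114 - 8Q = 10
Q* = 13
Substitute into demand:
P* = 114 - 4*13 = 62

62


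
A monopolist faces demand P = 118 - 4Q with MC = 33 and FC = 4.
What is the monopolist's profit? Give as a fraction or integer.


MR = MC: 118 - 8Q = 33
Q* = 85/8
P* = 118 - 4*85/8 = 151/2
Profit = (P* - MC)*Q* - FC
= (151/2 - 33)*85/8 - 4
= 85/2*85/8 - 4
= 7225/16 - 4 = 7161/16

7161/16


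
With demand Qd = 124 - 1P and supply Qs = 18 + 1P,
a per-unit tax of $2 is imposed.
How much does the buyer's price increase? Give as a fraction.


With a per-unit tax, the buyer's price increase depends on relative slopes.
Supply slope: d = 1, Demand slope: b = 1
Buyer's price increase = d * tax / (b + d)
= 1 * 2 / (1 + 1)
= 2 / 2 = 1

1


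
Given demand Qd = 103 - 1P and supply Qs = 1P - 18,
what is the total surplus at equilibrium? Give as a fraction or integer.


Find equilibrium: 103 - 1P = 1P - 18
103 + 18 = 2P
P* = 121/2 = 121/2
Q* = 1*121/2 - 18 = 85/2
Inverse demand: P = 103 - Q/1, so P_max = 103
Inverse supply: P = 18 + Q/1, so P_min = 18
CS = (1/2) * 85/2 * (103 - 121/2) = 7225/8
PS = (1/2) * 85/2 * (121/2 - 18) = 7225/8
TS = CS + PS = 7225/8 + 7225/8 = 7225/4

7225/4


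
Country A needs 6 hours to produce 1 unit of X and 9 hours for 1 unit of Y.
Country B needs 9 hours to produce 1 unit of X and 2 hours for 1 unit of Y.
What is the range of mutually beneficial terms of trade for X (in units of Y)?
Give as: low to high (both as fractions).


Opportunity cost of X for Country A = hours_X / hours_Y = 6/9 = 2/3 units of Y
Opportunity cost of X for Country B = hours_X / hours_Y = 9/2 = 9/2 units of Y
Terms of trade must be between the two opportunity costs.
Range: 2/3 to 9/2

2/3 to 9/2


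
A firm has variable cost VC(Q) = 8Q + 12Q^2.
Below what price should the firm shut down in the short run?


AVC(Q) = VC(Q)/Q = 8 + 12Q
AVC is increasing in Q, so minimum AVC is at Q -> 0+.
Min AVC = 8
The firm should shut down if P < 8.

8


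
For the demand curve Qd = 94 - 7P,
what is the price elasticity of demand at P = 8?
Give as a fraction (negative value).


dQ/dP = -7
At P = 8: Q = 94 - 7*8 = 38
E = (dQ/dP)(P/Q) = (-7)(8/38) = -28/19

-28/19


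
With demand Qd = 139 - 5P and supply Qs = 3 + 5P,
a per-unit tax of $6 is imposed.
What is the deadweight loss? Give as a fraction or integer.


Pre-tax equilibrium quantity: Q* = 71
Post-tax equilibrium quantity: Q_tax = 56
Reduction in quantity: Q* - Q_tax = 15
DWL = (1/2) * tax * (Q* - Q_tax)
DWL = (1/2) * 6 * 15 = 45

45


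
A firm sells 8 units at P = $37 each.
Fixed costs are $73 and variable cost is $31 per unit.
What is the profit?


Total Revenue = P * Q = 37 * 8 = $296
Total Cost = FC + VC*Q = 73 + 31*8 = $321
Profit = TR - TC = 296 - 321 = $-25

$-25


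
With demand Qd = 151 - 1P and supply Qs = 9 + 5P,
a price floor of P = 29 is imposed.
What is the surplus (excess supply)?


At P = 29:
Qd = 151 - 1*29 = 122
Qs = 9 + 5*29 = 154
Surplus = Qs - Qd = 154 - 122 = 32

32


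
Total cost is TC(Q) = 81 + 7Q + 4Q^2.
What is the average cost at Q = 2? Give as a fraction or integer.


TC(2) = 81 + 7*2 + 4*2^2
TC(2) = 81 + 14 + 16 = 111
AC = TC/Q = 111/2 = 111/2

111/2


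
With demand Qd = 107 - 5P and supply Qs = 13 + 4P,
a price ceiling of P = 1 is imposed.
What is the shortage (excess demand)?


At P = 1:
Qd = 107 - 5*1 = 102
Qs = 13 + 4*1 = 17
Shortage = Qd - Qs = 102 - 17 = 85

85


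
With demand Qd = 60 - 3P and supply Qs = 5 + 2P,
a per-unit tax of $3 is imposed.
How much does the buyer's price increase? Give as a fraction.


With a per-unit tax, the buyer's price increase depends on relative slopes.
Supply slope: d = 2, Demand slope: b = 3
Buyer's price increase = d * tax / (b + d)
= 2 * 3 / (3 + 2)
= 6 / 5 = 6/5

6/5


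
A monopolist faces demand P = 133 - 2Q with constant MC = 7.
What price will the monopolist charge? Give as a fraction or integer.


MR = 133 - 4Q
Set MR = MC: 133 - 4Q = 7
Q* = 63/2
Substitute into demand:
P* = 133 - 2*63/2 = 70

70


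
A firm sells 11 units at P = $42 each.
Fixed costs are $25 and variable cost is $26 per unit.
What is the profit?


Total Revenue = P * Q = 42 * 11 = $462
Total Cost = FC + VC*Q = 25 + 26*11 = $311
Profit = TR - TC = 462 - 311 = $151

$151


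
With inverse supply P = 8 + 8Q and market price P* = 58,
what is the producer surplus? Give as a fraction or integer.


Minimum supply price (at Q=0): P_min = 8
Quantity supplied at P* = 58:
Q* = (58 - 8)/8 = 25/4
PS = (1/2) * Q* * (P* - P_min)
PS = (1/2) * 25/4 * (58 - 8)
PS = (1/2) * 25/4 * 50 = 625/4

625/4


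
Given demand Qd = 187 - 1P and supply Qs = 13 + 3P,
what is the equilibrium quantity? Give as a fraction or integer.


First find equilibrium price:
187 - 1P = 13 + 3P
P* = 174/4 = 87/2
Then substitute into demand:
Q* = 187 - 1 * 87/2 = 287/2

287/2


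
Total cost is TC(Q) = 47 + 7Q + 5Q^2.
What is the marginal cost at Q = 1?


MC = dTC/dQ = 7 + 2*5*Q
At Q = 1:
MC = 7 + 10*1
MC = 7 + 10 = 17

17


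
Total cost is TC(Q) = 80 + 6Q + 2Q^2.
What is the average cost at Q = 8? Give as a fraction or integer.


TC(8) = 80 + 6*8 + 2*8^2
TC(8) = 80 + 48 + 128 = 256
AC = TC/Q = 256/8 = 32

32


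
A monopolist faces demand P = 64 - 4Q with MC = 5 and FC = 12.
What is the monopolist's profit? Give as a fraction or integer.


MR = MC: 64 - 8Q = 5
Q* = 59/8
P* = 64 - 4*59/8 = 69/2
Profit = (P* - MC)*Q* - FC
= (69/2 - 5)*59/8 - 12
= 59/2*59/8 - 12
= 3481/16 - 12 = 3289/16

3289/16


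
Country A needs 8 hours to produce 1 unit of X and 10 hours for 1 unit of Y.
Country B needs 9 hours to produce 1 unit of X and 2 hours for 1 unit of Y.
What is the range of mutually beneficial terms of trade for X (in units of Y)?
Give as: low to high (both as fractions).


Opportunity cost of X for Country A = hours_X / hours_Y = 8/10 = 4/5 units of Y
Opportunity cost of X for Country B = hours_X / hours_Y = 9/2 = 9/2 units of Y
Terms of trade must be between the two opportunity costs.
Range: 4/5 to 9/2

4/5 to 9/2


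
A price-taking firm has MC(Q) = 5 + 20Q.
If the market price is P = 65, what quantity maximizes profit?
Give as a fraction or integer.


In perfect competition, profit is maximized where P = MC.
65 = 5 + 20Q
60 = 20Q
Q* = 60/20 = 3

3


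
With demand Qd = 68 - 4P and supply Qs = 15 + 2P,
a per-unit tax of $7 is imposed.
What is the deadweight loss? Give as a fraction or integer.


Pre-tax equilibrium quantity: Q* = 98/3
Post-tax equilibrium quantity: Q_tax = 70/3
Reduction in quantity: Q* - Q_tax = 28/3
DWL = (1/2) * tax * (Q* - Q_tax)
DWL = (1/2) * 7 * 28/3 = 98/3

98/3


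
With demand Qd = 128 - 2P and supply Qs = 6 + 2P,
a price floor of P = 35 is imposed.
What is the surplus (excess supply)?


At P = 35:
Qd = 128 - 2*35 = 58
Qs = 6 + 2*35 = 76
Surplus = Qs - Qd = 76 - 58 = 18

18


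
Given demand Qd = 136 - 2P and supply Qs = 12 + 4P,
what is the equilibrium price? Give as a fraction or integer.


At equilibrium, Qd = Qs.
136 - 2P = 12 + 4P
136 - 12 = 2P + 4P
124 = 6P
P* = 124/6 = 62/3

62/3


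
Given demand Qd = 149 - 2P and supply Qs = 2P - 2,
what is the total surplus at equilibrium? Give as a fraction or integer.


Find equilibrium: 149 - 2P = 2P - 2
149 + 2 = 4P
P* = 151/4 = 151/4
Q* = 2*151/4 - 2 = 147/2
Inverse demand: P = 149/2 - Q/2, so P_max = 149/2
Inverse supply: P = 1 + Q/2, so P_min = 1
CS = (1/2) * 147/2 * (149/2 - 151/4) = 21609/16
PS = (1/2) * 147/2 * (151/4 - 1) = 21609/16
TS = CS + PS = 21609/16 + 21609/16 = 21609/8

21609/8


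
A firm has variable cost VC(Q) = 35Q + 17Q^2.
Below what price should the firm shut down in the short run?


AVC(Q) = VC(Q)/Q = 35 + 17Q
AVC is increasing in Q, so minimum AVC is at Q -> 0+.
Min AVC = 35
The firm should shut down if P < 35.

35


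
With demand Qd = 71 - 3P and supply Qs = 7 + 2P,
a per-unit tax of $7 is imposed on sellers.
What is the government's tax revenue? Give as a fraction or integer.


With tax on sellers, new supply: Qs' = 7 + 2(P - 7)
= 2P - 7
New equilibrium quantity:
Q_new = 121/5
Tax revenue = tax * Q_new = 7 * 121/5 = 847/5

847/5


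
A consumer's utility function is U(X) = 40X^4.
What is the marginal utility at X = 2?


MU = dU/dX = 40*4*X^(4-1)
MU = 160*X^3
At X = 2:
MU = 160 * 2^3
MU = 160 * 8 = 1280

1280


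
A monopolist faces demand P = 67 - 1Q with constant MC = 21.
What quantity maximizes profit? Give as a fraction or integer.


TR = P*Q = (67 - 1Q)Q = 67Q - 1Q^2
MR = dTR/dQ = 67 - 2Q
Set MR = MC:
67 - 2Q = 21
46 = 2Q
Q* = 46/2 = 23

23


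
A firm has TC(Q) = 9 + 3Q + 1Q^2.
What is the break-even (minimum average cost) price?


AC(Q) = 9/Q + 3 + 1Q
To minimize: dAC/dQ = -9/Q^2 + 1 = 0
Q^2 = 9/1 = 9
Q* = 3
Min AC = 9/3 + 3 + 1*3
Min AC = 3 + 3 + 3 = 9

9


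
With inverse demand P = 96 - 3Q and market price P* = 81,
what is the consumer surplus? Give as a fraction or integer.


Maximum willingness to pay (at Q=0): P_max = 96
Quantity demanded at P* = 81:
Q* = (96 - 81)/3 = 5
CS = (1/2) * Q* * (P_max - P*)
CS = (1/2) * 5 * (96 - 81)
CS = (1/2) * 5 * 15 = 75/2

75/2


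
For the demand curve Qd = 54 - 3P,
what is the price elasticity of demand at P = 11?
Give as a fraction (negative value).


dQ/dP = -3
At P = 11: Q = 54 - 3*11 = 21
E = (dQ/dP)(P/Q) = (-3)(11/21) = -11/7

-11/7


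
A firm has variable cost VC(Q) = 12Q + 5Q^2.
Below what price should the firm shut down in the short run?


AVC(Q) = VC(Q)/Q = 12 + 5Q
AVC is increasing in Q, so minimum AVC is at Q -> 0+.
Min AVC = 12
The firm should shut down if P < 12.

12


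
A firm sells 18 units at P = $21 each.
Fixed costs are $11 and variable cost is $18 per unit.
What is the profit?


Total Revenue = P * Q = 21 * 18 = $378
Total Cost = FC + VC*Q = 11 + 18*18 = $335
Profit = TR - TC = 378 - 335 = $43

$43


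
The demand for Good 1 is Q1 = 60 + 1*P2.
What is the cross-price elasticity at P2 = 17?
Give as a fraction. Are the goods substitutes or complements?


dQ1/dP2 = 1
At P2 = 17: Q1 = 60 + 1*17 = 77
Exy = (dQ1/dP2)(P2/Q1) = 1 * 17 / 77 = 17/77
Since Exy > 0, the goods are substitutes.

17/77 (substitutes)


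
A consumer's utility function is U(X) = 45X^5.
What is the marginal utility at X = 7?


MU = dU/dX = 45*5*X^(5-1)
MU = 225*X^4
At X = 7:
MU = 225 * 7^4
MU = 225 * 2401 = 540225

540225


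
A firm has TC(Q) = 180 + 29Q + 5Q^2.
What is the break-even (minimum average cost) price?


AC(Q) = 180/Q + 29 + 5Q
To minimize: dAC/dQ = -180/Q^2 + 5 = 0
Q^2 = 180/5 = 36
Q* = 6
Min AC = 180/6 + 29 + 5*6
Min AC = 30 + 29 + 30 = 89

89


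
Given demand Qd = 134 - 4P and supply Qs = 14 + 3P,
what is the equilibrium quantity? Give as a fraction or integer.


First find equilibrium price:
134 - 4P = 14 + 3P
P* = 120/7 = 120/7
Then substitute into demand:
Q* = 134 - 4 * 120/7 = 458/7

458/7


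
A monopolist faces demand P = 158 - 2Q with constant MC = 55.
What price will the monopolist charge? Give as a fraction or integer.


MR = 158 - 4Q
Set MR = MC: 158 - 4Q = 55
Q* = 103/4
Substitute into demand:
P* = 158 - 2*103/4 = 213/2

213/2


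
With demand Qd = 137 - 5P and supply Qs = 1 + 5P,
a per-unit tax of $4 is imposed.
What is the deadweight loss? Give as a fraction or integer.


Pre-tax equilibrium quantity: Q* = 69
Post-tax equilibrium quantity: Q_tax = 59
Reduction in quantity: Q* - Q_tax = 10
DWL = (1/2) * tax * (Q* - Q_tax)
DWL = (1/2) * 4 * 10 = 20

20


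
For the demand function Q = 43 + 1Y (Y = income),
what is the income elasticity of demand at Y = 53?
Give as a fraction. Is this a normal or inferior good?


dQ/dY = 1
At Y = 53: Q = 43 + 1*53 = 96
Ey = (dQ/dY)(Y/Q) = 1 * 53 / 96 = 53/96
Since Ey > 0, this is a normal good.

53/96 (normal good)


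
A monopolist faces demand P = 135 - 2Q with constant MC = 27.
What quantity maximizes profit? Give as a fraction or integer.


TR = P*Q = (135 - 2Q)Q = 135Q - 2Q^2
MR = dTR/dQ = 135 - 4Q
Set MR = MC:
135 - 4Q = 27
108 = 4Q
Q* = 108/4 = 27

27


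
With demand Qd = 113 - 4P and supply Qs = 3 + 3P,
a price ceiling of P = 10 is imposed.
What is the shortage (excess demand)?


At P = 10:
Qd = 113 - 4*10 = 73
Qs = 3 + 3*10 = 33
Shortage = Qd - Qs = 73 - 33 = 40

40


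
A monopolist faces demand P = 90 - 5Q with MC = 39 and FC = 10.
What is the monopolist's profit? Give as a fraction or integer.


MR = MC: 90 - 10Q = 39
Q* = 51/10
P* = 90 - 5*51/10 = 129/2
Profit = (P* - MC)*Q* - FC
= (129/2 - 39)*51/10 - 10
= 51/2*51/10 - 10
= 2601/20 - 10 = 2401/20

2401/20


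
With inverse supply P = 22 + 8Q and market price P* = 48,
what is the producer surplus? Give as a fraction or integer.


Minimum supply price (at Q=0): P_min = 22
Quantity supplied at P* = 48:
Q* = (48 - 22)/8 = 13/4
PS = (1/2) * Q* * (P* - P_min)
PS = (1/2) * 13/4 * (48 - 22)
PS = (1/2) * 13/4 * 26 = 169/4

169/4


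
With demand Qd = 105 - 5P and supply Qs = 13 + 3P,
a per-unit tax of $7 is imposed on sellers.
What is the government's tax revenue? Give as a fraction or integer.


With tax on sellers, new supply: Qs' = 13 + 3(P - 7)
= 3P - 8
New equilibrium quantity:
Q_new = 275/8
Tax revenue = tax * Q_new = 7 * 275/8 = 1925/8

1925/8


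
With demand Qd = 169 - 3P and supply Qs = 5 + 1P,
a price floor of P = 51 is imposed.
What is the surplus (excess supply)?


At P = 51:
Qd = 169 - 3*51 = 16
Qs = 5 + 1*51 = 56
Surplus = Qs - Qd = 56 - 16 = 40

40


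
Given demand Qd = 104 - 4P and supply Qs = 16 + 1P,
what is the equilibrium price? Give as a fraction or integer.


At equilibrium, Qd = Qs.
104 - 4P = 16 + 1P
104 - 16 = 4P + 1P
88 = 5P
P* = 88/5 = 88/5

88/5


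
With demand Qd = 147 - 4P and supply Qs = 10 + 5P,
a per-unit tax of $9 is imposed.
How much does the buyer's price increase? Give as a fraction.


With a per-unit tax, the buyer's price increase depends on relative slopes.
Supply slope: d = 5, Demand slope: b = 4
Buyer's price increase = d * tax / (b + d)
= 5 * 9 / (4 + 5)
= 45 / 9 = 5

5


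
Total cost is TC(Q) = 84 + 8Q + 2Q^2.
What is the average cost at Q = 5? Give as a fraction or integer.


TC(5) = 84 + 8*5 + 2*5^2
TC(5) = 84 + 40 + 50 = 174
AC = TC/Q = 174/5 = 174/5

174/5


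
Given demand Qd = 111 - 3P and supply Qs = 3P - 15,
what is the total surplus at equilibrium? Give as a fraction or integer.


Find equilibrium: 111 - 3P = 3P - 15
111 + 15 = 6P
P* = 126/6 = 21
Q* = 3*21 - 15 = 48
Inverse demand: P = 37 - Q/3, so P_max = 37
Inverse supply: P = 5 + Q/3, so P_min = 5
CS = (1/2) * 48 * (37 - 21) = 384
PS = (1/2) * 48 * (21 - 5) = 384
TS = CS + PS = 384 + 384 = 768

768


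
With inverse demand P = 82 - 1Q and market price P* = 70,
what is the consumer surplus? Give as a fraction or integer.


Maximum willingness to pay (at Q=0): P_max = 82
Quantity demanded at P* = 70:
Q* = (82 - 70)/1 = 12
CS = (1/2) * Q* * (P_max - P*)
CS = (1/2) * 12 * (82 - 70)
CS = (1/2) * 12 * 12 = 72

72


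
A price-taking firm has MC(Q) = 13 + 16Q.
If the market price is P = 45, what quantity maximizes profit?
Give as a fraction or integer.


In perfect competition, profit is maximized where P = MC.
45 = 13 + 16Q
32 = 16Q
Q* = 32/16 = 2

2


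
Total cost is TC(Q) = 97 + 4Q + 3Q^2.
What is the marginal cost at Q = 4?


MC = dTC/dQ = 4 + 2*3*Q
At Q = 4:
MC = 4 + 6*4
MC = 4 + 24 = 28

28


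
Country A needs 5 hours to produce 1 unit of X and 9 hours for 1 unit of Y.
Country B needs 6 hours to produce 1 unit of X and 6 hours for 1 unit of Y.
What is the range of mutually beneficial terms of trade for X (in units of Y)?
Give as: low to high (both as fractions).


Opportunity cost of X for Country A = hours_X / hours_Y = 5/9 = 5/9 units of Y
Opportunity cost of X for Country B = hours_X / hours_Y = 6/6 = 1 units of Y
Terms of trade must be between the two opportunity costs.
Range: 5/9 to 1

5/9 to 1
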